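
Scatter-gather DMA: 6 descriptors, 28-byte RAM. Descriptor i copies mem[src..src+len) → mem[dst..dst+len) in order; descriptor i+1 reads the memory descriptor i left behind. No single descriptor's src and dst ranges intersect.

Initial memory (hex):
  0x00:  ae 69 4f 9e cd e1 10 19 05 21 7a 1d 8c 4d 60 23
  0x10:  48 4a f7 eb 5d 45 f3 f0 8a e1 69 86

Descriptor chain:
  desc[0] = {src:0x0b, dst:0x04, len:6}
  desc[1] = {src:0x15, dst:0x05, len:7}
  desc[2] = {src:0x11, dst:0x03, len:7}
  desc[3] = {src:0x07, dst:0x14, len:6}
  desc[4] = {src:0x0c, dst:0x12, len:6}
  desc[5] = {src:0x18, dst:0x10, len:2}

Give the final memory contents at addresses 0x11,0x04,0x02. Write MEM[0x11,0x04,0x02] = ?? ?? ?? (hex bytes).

MEM[0x11,0x04,0x02] = 8c f7 4f

[0] 0x0b->0x04 len=6 : 1d 8c 4d 60 23 48
[1] 0x15->0x05 len=7 : 45 f3 f0 8a e1 69 86
[2] 0x11->0x03 len=7 : 4a f7 eb 5d 45 f3 f0
[3] 0x07->0x14 len=6 : 45 f3 f0 69 86 8c
[4] 0x0c->0x12 len=6 : 8c 4d 60 23 48 4a
[5] 0x18->0x10 len=2 : 86 8c
query mem[0x11]=0x8c, mem[0x04]=0xf7, mem[0x02]=0x4f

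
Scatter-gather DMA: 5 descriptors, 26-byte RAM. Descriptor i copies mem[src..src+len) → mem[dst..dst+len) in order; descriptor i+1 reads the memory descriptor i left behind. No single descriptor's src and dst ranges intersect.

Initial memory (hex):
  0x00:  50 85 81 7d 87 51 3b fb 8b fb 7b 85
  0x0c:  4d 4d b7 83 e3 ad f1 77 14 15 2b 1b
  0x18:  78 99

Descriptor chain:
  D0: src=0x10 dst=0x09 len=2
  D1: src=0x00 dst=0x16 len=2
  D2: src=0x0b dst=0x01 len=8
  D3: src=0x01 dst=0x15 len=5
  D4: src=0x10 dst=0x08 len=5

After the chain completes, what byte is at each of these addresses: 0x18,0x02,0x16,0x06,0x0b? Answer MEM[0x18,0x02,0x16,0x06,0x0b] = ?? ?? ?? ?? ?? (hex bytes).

MEM[0x18,0x02,0x16,0x06,0x0b] = b7 4d 4d e3 77

#0 dst[0x09+2] := {0xe3,0xad}
#1 dst[0x16+2] := {0x50,0x85}
#2 dst[0x01+8] := {0x85,0x4d,0x4d,0xb7,0x83,0xe3,0xad,0xf1}
#3 dst[0x15+5] := {0x85,0x4d,0x4d,0xb7,0x83}
#4 dst[0x08+5] := {0xe3,0xad,0xf1,0x77,0x14}
query mem[0x18]=0xb7, mem[0x02]=0x4d, mem[0x16]=0x4d, mem[0x06]=0xe3, mem[0x0b]=0x77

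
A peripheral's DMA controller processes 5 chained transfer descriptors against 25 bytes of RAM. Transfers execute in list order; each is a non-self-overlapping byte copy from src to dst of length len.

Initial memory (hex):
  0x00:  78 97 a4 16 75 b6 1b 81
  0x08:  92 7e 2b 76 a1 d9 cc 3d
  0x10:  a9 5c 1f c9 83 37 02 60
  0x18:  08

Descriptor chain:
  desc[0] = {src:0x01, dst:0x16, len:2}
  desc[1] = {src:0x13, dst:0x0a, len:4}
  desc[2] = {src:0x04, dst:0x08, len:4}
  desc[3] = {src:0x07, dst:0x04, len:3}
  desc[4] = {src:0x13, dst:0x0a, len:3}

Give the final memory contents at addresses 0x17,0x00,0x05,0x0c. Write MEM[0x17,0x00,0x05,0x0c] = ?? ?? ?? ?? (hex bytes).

[0] 0x01->0x16 len=2 : 97 a4
[1] 0x13->0x0a len=4 : c9 83 37 97
[2] 0x04->0x08 len=4 : 75 b6 1b 81
[3] 0x07->0x04 len=3 : 81 75 b6
[4] 0x13->0x0a len=3 : c9 83 37
query mem[0x17]=0xa4, mem[0x00]=0x78, mem[0x05]=0x75, mem[0x0c]=0x37

MEM[0x17,0x00,0x05,0x0c] = a4 78 75 37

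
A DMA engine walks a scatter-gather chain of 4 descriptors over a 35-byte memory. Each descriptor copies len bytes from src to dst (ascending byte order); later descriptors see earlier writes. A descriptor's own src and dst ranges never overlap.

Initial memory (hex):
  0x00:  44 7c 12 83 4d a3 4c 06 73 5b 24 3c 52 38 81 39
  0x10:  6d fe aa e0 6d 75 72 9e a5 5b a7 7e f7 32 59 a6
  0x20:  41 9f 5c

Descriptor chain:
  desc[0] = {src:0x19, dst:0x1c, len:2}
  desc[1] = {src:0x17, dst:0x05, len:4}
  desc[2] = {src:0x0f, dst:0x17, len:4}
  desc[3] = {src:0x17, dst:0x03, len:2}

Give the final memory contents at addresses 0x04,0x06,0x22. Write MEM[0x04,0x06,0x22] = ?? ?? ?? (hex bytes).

MEM[0x04,0x06,0x22] = 6d a5 5c

#0 dst[0x1c+2] := {0x5b,0xa7}
#1 dst[0x05+4] := {0x9e,0xa5,0x5b,0xa7}
#2 dst[0x17+4] := {0x39,0x6d,0xfe,0xaa}
#3 dst[0x03+2] := {0x39,0x6d}
query mem[0x04]=0x6d, mem[0x06]=0xa5, mem[0x22]=0x5c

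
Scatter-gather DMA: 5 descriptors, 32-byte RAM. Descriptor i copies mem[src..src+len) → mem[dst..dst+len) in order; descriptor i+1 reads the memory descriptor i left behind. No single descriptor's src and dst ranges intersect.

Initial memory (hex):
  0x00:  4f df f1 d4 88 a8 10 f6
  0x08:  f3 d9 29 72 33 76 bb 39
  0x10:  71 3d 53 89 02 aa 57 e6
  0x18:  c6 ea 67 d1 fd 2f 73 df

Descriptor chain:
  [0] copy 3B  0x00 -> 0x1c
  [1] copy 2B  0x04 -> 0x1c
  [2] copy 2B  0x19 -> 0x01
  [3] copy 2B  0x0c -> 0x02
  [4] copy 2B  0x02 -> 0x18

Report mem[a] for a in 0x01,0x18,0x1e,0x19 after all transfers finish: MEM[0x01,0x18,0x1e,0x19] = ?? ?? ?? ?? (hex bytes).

MEM[0x01,0x18,0x1e,0x19] = ea 33 f1 76

  after D0: wrote 3B at 0x1c = 4fdff1
  after D1: wrote 2B at 0x1c = 88a8
  after D2: wrote 2B at 0x01 = ea67
  after D3: wrote 2B at 0x02 = 3376
  after D4: wrote 2B at 0x18 = 3376
query mem[0x01]=0xea, mem[0x18]=0x33, mem[0x1e]=0xf1, mem[0x19]=0x76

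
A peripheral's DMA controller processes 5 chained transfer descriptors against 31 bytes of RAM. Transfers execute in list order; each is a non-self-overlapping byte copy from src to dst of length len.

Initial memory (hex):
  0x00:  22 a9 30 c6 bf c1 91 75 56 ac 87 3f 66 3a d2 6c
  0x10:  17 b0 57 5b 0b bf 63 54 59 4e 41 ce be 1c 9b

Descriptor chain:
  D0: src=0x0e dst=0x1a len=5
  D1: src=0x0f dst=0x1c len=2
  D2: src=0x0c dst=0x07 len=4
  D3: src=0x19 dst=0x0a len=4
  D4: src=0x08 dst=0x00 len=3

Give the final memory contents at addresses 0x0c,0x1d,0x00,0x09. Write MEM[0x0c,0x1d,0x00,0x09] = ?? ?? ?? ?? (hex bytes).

MEM[0x0c,0x1d,0x00,0x09] = 6c 17 3a d2

#0 dst[0x1a+5] := {0xd2,0x6c,0x17,0xb0,0x57}
#1 dst[0x1c+2] := {0x6c,0x17}
#2 dst[0x07+4] := {0x66,0x3a,0xd2,0x6c}
#3 dst[0x0a+4] := {0x4e,0xd2,0x6c,0x6c}
#4 dst[0x00+3] := {0x3a,0xd2,0x4e}
query mem[0x0c]=0x6c, mem[0x1d]=0x17, mem[0x00]=0x3a, mem[0x09]=0xd2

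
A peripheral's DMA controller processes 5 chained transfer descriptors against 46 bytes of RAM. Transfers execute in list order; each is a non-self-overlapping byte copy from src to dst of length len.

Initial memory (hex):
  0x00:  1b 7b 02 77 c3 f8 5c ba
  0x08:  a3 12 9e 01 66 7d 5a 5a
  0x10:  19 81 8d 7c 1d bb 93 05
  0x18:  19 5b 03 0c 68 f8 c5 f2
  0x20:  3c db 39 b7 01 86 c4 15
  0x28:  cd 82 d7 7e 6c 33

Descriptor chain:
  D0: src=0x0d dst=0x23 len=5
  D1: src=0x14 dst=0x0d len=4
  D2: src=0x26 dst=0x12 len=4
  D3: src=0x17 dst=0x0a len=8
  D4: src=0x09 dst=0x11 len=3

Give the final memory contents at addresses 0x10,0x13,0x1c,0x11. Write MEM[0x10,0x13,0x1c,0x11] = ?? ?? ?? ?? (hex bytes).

MEM[0x10,0x13,0x1c,0x11] = f8 19 68 12

  after D0: wrote 5B at 0x23 = 7d5a5a1981
  after D1: wrote 4B at 0x0d = 1dbb9305
  after D2: wrote 4B at 0x12 = 1981cd82
  after D3: wrote 8B at 0x0a = 05195b030c68f8c5
  after D4: wrote 3B at 0x11 = 120519
query mem[0x10]=0xf8, mem[0x13]=0x19, mem[0x1c]=0x68, mem[0x11]=0x12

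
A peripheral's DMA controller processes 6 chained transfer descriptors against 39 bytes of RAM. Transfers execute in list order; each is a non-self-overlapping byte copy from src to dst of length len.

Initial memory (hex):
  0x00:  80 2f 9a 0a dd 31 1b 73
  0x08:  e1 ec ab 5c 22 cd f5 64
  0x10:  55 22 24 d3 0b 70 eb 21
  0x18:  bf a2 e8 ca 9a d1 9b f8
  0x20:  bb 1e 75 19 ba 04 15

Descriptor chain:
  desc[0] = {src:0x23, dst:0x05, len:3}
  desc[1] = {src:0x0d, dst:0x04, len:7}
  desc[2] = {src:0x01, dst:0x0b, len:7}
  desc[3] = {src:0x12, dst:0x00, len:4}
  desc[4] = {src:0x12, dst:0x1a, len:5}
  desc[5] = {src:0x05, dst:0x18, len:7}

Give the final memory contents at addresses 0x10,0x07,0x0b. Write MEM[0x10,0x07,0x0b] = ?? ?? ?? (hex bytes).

[0] 0x23->0x05 len=3 : 19 ba 04
[1] 0x0d->0x04 len=7 : cd f5 64 55 22 24 d3
[2] 0x01->0x0b len=7 : 2f 9a 0a cd f5 64 55
[3] 0x12->0x00 len=4 : 24 d3 0b 70
[4] 0x12->0x1a len=5 : 24 d3 0b 70 eb
[5] 0x05->0x18 len=7 : f5 64 55 22 24 d3 2f
query mem[0x10]=0x64, mem[0x07]=0x55, mem[0x0b]=0x2f

MEM[0x10,0x07,0x0b] = 64 55 2f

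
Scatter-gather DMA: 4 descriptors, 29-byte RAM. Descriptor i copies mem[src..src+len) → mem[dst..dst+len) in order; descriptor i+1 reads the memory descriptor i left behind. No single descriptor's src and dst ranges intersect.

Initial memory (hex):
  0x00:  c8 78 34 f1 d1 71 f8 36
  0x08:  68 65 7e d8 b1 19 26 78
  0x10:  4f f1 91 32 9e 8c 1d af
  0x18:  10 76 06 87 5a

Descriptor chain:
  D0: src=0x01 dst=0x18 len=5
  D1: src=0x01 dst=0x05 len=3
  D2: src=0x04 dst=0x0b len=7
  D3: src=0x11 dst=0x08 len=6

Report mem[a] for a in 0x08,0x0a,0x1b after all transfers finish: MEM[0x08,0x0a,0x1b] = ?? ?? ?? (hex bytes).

MEM[0x08,0x0a,0x1b] = 7e 32 d1

#0 dst[0x18+5] := {0x78,0x34,0xf1,0xd1,0x71}
#1 dst[0x05+3] := {0x78,0x34,0xf1}
#2 dst[0x0b+7] := {0xd1,0x78,0x34,0xf1,0x68,0x65,0x7e}
#3 dst[0x08+6] := {0x7e,0x91,0x32,0x9e,0x8c,0x1d}
query mem[0x08]=0x7e, mem[0x0a]=0x32, mem[0x1b]=0xd1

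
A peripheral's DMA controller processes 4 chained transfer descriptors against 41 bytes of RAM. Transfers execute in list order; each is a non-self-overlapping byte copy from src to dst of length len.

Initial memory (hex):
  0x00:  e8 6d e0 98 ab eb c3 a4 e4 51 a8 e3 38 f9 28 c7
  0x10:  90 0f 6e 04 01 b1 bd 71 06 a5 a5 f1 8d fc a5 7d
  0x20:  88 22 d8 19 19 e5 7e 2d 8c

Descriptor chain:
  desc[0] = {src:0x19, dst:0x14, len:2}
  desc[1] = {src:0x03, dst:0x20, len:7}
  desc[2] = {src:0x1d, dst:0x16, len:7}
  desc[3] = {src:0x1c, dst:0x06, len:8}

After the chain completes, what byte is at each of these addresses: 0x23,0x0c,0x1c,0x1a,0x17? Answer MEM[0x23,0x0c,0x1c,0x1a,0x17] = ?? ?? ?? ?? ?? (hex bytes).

MEM[0x23,0x0c,0x1c,0x1a,0x17] = c3 eb c3 ab a5

D0: mem[0x14..0x15] <- [a5 a5]
D1: mem[0x20..0x26] <- [98 ab eb c3 a4 e4 51]
D2: mem[0x16..0x1c] <- [fc a5 7d 98 ab eb c3]
D3: mem[0x06..0x0d] <- [c3 fc a5 7d 98 ab eb c3]
query mem[0x23]=0xc3, mem[0x0c]=0xeb, mem[0x1c]=0xc3, mem[0x1a]=0xab, mem[0x17]=0xa5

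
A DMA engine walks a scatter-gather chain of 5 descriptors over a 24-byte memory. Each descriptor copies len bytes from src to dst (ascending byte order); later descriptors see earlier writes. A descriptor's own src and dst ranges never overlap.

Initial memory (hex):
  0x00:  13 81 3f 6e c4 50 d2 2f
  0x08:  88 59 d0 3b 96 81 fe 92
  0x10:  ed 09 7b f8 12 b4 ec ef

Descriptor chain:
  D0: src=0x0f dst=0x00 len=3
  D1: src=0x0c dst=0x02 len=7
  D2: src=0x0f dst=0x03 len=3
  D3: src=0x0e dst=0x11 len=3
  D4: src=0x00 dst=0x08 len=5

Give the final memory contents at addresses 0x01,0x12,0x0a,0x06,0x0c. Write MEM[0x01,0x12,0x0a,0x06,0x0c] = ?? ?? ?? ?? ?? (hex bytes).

D0: mem[0x00..0x02] <- [92 ed 09]
D1: mem[0x02..0x08] <- [96 81 fe 92 ed 09 7b]
D2: mem[0x03..0x05] <- [92 ed 09]
D3: mem[0x11..0x13] <- [fe 92 ed]
D4: mem[0x08..0x0c] <- [92 ed 96 92 ed]
query mem[0x01]=0xed, mem[0x12]=0x92, mem[0x0a]=0x96, mem[0x06]=0xed, mem[0x0c]=0xed

MEM[0x01,0x12,0x0a,0x06,0x0c] = ed 92 96 ed ed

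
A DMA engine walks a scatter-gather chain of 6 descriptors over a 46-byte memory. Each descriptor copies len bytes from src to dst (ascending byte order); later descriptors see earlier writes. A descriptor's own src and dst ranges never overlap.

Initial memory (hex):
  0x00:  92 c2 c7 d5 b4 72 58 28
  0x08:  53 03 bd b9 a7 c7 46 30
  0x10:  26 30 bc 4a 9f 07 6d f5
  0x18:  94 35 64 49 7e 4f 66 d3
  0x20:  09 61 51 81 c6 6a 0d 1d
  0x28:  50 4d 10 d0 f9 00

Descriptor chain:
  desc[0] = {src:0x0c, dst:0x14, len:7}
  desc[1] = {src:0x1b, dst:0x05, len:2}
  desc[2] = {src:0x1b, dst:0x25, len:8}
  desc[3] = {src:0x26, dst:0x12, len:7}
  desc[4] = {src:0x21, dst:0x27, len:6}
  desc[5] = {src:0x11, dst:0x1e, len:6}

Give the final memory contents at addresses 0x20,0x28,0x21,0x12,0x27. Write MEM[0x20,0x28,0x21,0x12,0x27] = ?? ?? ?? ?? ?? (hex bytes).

  after D0: wrote 7B at 0x14 = a7c746302630bc
  after D1: wrote 2B at 0x05 = 497e
  after D2: wrote 8B at 0x25 = 497e4f66d3096151
  after D3: wrote 7B at 0x12 = 7e4f66d3096151
  after D4: wrote 6B at 0x27 = 615181c6497e
  after D5: wrote 6B at 0x1e = 307e4f66d309
query mem[0x20]=0x4f, mem[0x28]=0x51, mem[0x21]=0x66, mem[0x12]=0x7e, mem[0x27]=0x61

MEM[0x20,0x28,0x21,0x12,0x27] = 4f 51 66 7e 61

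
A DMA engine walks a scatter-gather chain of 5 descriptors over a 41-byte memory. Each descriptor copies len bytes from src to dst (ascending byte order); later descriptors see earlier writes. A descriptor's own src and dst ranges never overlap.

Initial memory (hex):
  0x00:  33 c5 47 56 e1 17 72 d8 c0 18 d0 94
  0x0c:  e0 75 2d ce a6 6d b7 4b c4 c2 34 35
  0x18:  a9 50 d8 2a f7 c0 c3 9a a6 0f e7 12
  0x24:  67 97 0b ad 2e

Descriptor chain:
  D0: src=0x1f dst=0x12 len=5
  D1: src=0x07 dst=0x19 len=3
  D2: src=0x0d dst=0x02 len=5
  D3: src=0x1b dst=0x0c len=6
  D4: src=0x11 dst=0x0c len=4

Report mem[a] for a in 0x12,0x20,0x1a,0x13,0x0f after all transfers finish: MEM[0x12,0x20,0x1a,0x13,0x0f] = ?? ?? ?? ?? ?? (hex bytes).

MEM[0x12,0x20,0x1a,0x13,0x0f] = 9a a6 c0 a6 0f

D0: mem[0x12..0x16] <- [9a a6 0f e7 12]
D1: mem[0x19..0x1b] <- [d8 c0 18]
D2: mem[0x02..0x06] <- [75 2d ce a6 6d]
D3: mem[0x0c..0x11] <- [18 f7 c0 c3 9a a6]
D4: mem[0x0c..0x0f] <- [a6 9a a6 0f]
query mem[0x12]=0x9a, mem[0x20]=0xa6, mem[0x1a]=0xc0, mem[0x13]=0xa6, mem[0x0f]=0x0f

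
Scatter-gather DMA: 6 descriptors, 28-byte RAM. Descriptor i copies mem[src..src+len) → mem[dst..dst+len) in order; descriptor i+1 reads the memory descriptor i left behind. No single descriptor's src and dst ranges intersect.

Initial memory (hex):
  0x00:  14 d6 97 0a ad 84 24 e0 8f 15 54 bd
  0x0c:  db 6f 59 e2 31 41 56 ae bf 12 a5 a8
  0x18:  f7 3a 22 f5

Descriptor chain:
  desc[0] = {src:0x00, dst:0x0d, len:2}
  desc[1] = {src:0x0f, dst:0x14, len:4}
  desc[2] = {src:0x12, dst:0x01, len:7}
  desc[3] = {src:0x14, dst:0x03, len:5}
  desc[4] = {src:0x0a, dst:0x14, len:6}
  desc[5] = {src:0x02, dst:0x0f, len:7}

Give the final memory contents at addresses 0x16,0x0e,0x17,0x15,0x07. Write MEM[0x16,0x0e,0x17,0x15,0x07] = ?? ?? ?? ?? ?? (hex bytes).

#0 dst[0x0d+2] := {0x14,0xd6}
#1 dst[0x14+4] := {0xe2,0x31,0x41,0x56}
#2 dst[0x01+7] := {0x56,0xae,0xe2,0x31,0x41,0x56,0xf7}
#3 dst[0x03+5] := {0xe2,0x31,0x41,0x56,0xf7}
#4 dst[0x14+6] := {0x54,0xbd,0xdb,0x14,0xd6,0xe2}
#5 dst[0x0f+7] := {0xae,0xe2,0x31,0x41,0x56,0xf7,0x8f}
query mem[0x16]=0xdb, mem[0x0e]=0xd6, mem[0x17]=0x14, mem[0x15]=0x8f, mem[0x07]=0xf7

MEM[0x16,0x0e,0x17,0x15,0x07] = db d6 14 8f f7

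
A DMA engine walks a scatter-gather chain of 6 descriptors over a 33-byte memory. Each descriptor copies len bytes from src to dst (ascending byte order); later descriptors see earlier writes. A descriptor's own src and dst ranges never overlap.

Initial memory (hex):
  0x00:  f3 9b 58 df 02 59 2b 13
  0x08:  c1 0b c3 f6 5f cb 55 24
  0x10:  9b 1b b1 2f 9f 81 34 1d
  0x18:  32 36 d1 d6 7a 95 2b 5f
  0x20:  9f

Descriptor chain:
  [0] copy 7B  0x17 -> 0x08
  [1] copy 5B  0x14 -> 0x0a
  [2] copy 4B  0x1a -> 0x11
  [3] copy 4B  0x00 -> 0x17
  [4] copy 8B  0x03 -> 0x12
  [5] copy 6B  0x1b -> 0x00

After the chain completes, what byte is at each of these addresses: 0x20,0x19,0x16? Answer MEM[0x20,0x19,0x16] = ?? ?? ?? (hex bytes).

MEM[0x20,0x19,0x16] = 9f 9f 13

#0 dst[0x08+7] := {0x1d,0x32,0x36,0xd1,0xd6,0x7a,0x95}
#1 dst[0x0a+5] := {0x9f,0x81,0x34,0x1d,0x32}
#2 dst[0x11+4] := {0xd1,0xd6,0x7a,0x95}
#3 dst[0x17+4] := {0xf3,0x9b,0x58,0xdf}
#4 dst[0x12+8] := {0xdf,0x02,0x59,0x2b,0x13,0x1d,0x32,0x9f}
#5 dst[0x00+6] := {0xd6,0x7a,0x95,0x2b,0x5f,0x9f}
query mem[0x20]=0x9f, mem[0x19]=0x9f, mem[0x16]=0x13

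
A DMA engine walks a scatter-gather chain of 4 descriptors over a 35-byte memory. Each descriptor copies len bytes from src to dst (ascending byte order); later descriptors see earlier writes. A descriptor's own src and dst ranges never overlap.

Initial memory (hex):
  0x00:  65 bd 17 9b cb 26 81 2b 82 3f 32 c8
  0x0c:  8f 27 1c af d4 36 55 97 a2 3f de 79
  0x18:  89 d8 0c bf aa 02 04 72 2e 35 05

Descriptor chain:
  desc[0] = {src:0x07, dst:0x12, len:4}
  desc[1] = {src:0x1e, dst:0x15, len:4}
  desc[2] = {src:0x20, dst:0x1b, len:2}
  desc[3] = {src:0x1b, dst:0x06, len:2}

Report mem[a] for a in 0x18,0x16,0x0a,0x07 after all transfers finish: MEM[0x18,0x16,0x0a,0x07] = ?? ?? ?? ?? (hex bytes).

MEM[0x18,0x16,0x0a,0x07] = 35 72 32 35

  after D0: wrote 4B at 0x12 = 2b823f32
  after D1: wrote 4B at 0x15 = 04722e35
  after D2: wrote 2B at 0x1b = 2e35
  after D3: wrote 2B at 0x06 = 2e35
query mem[0x18]=0x35, mem[0x16]=0x72, mem[0x0a]=0x32, mem[0x07]=0x35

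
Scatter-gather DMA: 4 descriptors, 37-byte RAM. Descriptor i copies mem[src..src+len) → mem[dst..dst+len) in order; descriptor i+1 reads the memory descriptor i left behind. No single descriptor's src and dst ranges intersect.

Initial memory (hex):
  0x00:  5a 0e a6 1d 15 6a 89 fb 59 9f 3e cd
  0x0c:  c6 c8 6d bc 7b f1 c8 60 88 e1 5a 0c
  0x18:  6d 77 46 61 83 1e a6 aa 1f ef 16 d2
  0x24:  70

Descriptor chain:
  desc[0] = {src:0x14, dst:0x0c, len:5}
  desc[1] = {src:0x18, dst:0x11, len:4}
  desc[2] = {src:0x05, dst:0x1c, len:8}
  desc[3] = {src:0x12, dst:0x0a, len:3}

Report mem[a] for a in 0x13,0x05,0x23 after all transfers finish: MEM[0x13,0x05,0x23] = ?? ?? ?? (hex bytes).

MEM[0x13,0x05,0x23] = 46 6a 88

  after D0: wrote 5B at 0x0c = 88e15a0c6d
  after D1: wrote 4B at 0x11 = 6d774661
  after D2: wrote 8B at 0x1c = 6a89fb599f3ecd88
  after D3: wrote 3B at 0x0a = 774661
query mem[0x13]=0x46, mem[0x05]=0x6a, mem[0x23]=0x88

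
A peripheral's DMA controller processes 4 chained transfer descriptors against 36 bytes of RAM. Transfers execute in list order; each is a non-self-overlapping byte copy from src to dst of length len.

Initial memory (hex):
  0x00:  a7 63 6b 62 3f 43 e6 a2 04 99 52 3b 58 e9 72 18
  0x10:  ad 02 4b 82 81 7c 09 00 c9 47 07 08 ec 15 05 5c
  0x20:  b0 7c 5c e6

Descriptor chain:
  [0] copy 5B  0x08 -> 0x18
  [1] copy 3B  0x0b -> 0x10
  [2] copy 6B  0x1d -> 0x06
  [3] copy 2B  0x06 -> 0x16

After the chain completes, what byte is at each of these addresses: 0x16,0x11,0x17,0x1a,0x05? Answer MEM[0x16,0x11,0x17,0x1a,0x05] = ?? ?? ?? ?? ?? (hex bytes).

D0: mem[0x18..0x1c] <- [04 99 52 3b 58]
D1: mem[0x10..0x12] <- [3b 58 e9]
D2: mem[0x06..0x0b] <- [15 05 5c b0 7c 5c]
D3: mem[0x16..0x17] <- [15 05]
query mem[0x16]=0x15, mem[0x11]=0x58, mem[0x17]=0x05, mem[0x1a]=0x52, mem[0x05]=0x43

MEM[0x16,0x11,0x17,0x1a,0x05] = 15 58 05 52 43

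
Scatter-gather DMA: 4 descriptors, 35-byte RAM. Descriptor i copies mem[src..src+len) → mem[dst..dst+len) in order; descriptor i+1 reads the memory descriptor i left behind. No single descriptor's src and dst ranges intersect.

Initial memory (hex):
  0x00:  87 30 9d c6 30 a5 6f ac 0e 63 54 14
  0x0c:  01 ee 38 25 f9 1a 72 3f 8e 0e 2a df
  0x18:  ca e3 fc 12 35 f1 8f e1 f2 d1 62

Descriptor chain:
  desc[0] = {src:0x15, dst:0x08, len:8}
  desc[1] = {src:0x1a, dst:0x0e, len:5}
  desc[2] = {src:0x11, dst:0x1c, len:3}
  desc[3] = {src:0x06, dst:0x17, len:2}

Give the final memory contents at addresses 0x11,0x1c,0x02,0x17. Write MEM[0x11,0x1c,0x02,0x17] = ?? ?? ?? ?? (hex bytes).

#0 dst[0x08+8] := {0x0e,0x2a,0xdf,0xca,0xe3,0xfc,0x12,0x35}
#1 dst[0x0e+5] := {0xfc,0x12,0x35,0xf1,0x8f}
#2 dst[0x1c+3] := {0xf1,0x8f,0x3f}
#3 dst[0x17+2] := {0x6f,0xac}
query mem[0x11]=0xf1, mem[0x1c]=0xf1, mem[0x02]=0x9d, mem[0x17]=0x6f

MEM[0x11,0x1c,0x02,0x17] = f1 f1 9d 6f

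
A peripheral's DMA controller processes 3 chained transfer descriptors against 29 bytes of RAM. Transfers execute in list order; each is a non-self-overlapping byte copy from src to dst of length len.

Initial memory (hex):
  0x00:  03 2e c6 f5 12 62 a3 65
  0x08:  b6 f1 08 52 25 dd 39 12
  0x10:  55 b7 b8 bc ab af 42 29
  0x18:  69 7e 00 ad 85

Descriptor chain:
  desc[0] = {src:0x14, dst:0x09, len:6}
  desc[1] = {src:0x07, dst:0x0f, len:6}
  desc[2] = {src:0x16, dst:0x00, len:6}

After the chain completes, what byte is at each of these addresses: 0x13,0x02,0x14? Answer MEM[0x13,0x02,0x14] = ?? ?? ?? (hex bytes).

MEM[0x13,0x02,0x14] = 42 69 29

[0] 0x14->0x09 len=6 : ab af 42 29 69 7e
[1] 0x07->0x0f len=6 : 65 b6 ab af 42 29
[2] 0x16->0x00 len=6 : 42 29 69 7e 00 ad
query mem[0x13]=0x42, mem[0x02]=0x69, mem[0x14]=0x29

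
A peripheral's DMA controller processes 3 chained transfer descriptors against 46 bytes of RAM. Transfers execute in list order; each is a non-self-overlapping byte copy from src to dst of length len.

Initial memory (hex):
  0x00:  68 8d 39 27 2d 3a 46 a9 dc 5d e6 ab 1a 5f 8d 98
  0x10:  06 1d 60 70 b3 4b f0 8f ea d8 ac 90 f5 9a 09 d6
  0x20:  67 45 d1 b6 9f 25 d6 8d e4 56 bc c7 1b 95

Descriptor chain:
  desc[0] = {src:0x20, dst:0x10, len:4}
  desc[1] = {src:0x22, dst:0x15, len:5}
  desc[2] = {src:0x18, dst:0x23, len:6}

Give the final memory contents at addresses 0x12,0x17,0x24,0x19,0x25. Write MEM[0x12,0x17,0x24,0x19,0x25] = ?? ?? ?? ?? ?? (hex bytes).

MEM[0x12,0x17,0x24,0x19,0x25] = d1 9f d6 d6 ac

#0 dst[0x10+4] := {0x67,0x45,0xd1,0xb6}
#1 dst[0x15+5] := {0xd1,0xb6,0x9f,0x25,0xd6}
#2 dst[0x23+6] := {0x25,0xd6,0xac,0x90,0xf5,0x9a}
query mem[0x12]=0xd1, mem[0x17]=0x9f, mem[0x24]=0xd6, mem[0x19]=0xd6, mem[0x25]=0xac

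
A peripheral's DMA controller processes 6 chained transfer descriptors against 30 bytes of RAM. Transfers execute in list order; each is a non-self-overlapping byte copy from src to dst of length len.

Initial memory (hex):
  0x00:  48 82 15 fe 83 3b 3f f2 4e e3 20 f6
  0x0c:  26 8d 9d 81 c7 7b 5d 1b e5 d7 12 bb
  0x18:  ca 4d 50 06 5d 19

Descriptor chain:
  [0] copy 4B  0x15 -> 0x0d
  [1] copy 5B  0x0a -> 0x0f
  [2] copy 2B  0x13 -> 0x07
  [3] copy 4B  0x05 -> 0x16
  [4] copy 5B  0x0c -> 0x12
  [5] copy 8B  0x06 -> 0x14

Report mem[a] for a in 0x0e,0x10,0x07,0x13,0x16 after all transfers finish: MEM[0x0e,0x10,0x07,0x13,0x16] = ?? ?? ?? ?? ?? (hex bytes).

MEM[0x0e,0x10,0x07,0x13,0x16] = 12 f6 12 d7 e5

[0] 0x15->0x0d len=4 : d7 12 bb ca
[1] 0x0a->0x0f len=5 : 20 f6 26 d7 12
[2] 0x13->0x07 len=2 : 12 e5
[3] 0x05->0x16 len=4 : 3b 3f 12 e5
[4] 0x0c->0x12 len=5 : 26 d7 12 20 f6
[5] 0x06->0x14 len=8 : 3f 12 e5 e3 20 f6 26 d7
query mem[0x0e]=0x12, mem[0x10]=0xf6, mem[0x07]=0x12, mem[0x13]=0xd7, mem[0x16]=0xe5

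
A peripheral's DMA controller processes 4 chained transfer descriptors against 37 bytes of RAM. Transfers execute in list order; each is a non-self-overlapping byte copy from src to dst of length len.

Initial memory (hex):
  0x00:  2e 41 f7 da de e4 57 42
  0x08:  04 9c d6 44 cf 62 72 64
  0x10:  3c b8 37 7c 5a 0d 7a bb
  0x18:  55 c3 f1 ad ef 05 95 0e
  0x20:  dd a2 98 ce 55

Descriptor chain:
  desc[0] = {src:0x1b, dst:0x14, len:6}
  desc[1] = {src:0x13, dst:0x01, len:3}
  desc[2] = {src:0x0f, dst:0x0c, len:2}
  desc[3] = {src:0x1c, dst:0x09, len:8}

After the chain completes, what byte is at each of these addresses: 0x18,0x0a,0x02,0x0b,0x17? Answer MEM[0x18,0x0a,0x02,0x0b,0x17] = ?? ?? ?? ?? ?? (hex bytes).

D0: mem[0x14..0x19] <- [ad ef 05 95 0e dd]
D1: mem[0x01..0x03] <- [7c ad ef]
D2: mem[0x0c..0x0d] <- [64 3c]
D3: mem[0x09..0x10] <- [ef 05 95 0e dd a2 98 ce]
query mem[0x18]=0x0e, mem[0x0a]=0x05, mem[0x02]=0xad, mem[0x0b]=0x95, mem[0x17]=0x95

MEM[0x18,0x0a,0x02,0x0b,0x17] = 0e 05 ad 95 95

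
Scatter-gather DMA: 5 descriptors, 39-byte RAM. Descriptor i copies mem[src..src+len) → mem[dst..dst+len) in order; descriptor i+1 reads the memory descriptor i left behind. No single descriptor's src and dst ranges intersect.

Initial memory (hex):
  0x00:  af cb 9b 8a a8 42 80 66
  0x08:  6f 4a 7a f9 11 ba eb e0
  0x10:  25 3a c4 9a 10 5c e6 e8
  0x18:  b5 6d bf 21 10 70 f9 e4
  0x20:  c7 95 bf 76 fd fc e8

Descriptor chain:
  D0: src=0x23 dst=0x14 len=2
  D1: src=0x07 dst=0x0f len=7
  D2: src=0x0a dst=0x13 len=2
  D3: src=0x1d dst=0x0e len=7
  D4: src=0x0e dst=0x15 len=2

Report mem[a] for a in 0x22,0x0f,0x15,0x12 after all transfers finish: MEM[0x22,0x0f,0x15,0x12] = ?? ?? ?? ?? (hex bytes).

MEM[0x22,0x0f,0x15,0x12] = bf f9 70 95

#0 dst[0x14+2] := {0x76,0xfd}
#1 dst[0x0f+7] := {0x66,0x6f,0x4a,0x7a,0xf9,0x11,0xba}
#2 dst[0x13+2] := {0x7a,0xf9}
#3 dst[0x0e+7] := {0x70,0xf9,0xe4,0xc7,0x95,0xbf,0x76}
#4 dst[0x15+2] := {0x70,0xf9}
query mem[0x22]=0xbf, mem[0x0f]=0xf9, mem[0x15]=0x70, mem[0x12]=0x95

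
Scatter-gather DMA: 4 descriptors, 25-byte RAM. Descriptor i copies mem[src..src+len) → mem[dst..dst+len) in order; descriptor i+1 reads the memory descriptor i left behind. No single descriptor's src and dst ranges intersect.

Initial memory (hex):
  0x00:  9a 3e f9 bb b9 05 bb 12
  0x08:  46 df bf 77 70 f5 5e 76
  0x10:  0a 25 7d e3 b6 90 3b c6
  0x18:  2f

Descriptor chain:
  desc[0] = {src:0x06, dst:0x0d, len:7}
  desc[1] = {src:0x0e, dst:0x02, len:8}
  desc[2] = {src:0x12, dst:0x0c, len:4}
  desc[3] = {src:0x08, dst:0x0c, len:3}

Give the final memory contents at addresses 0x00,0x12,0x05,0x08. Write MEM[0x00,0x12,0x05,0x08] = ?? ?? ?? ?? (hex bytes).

[0] 0x06->0x0d len=7 : bb 12 46 df bf 77 70
[1] 0x0e->0x02 len=8 : 12 46 df bf 77 70 b6 90
[2] 0x12->0x0c len=4 : 77 70 b6 90
[3] 0x08->0x0c len=3 : b6 90 bf
query mem[0x00]=0x9a, mem[0x12]=0x77, mem[0x05]=0xbf, mem[0x08]=0xb6

MEM[0x00,0x12,0x05,0x08] = 9a 77 bf b6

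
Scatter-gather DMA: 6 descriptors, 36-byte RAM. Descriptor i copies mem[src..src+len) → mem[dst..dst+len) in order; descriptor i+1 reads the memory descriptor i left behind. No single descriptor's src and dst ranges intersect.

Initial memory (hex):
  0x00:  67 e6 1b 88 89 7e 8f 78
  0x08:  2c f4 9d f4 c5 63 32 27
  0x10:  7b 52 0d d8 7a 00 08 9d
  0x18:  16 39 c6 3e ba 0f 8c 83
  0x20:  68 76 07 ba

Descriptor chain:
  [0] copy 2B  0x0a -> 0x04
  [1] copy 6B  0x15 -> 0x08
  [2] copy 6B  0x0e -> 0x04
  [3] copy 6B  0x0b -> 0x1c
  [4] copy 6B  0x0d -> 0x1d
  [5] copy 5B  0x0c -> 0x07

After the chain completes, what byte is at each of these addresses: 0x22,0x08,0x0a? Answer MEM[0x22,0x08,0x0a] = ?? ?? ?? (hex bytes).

D0: mem[0x04..0x05] <- [9d f4]
D1: mem[0x08..0x0d] <- [00 08 9d 16 39 c6]
D2: mem[0x04..0x09] <- [32 27 7b 52 0d d8]
D3: mem[0x1c..0x21] <- [16 39 c6 32 27 7b]
D4: mem[0x1d..0x22] <- [c6 32 27 7b 52 0d]
D5: mem[0x07..0x0b] <- [39 c6 32 27 7b]
query mem[0x22]=0x0d, mem[0x08]=0xc6, mem[0x0a]=0x27

MEM[0x22,0x08,0x0a] = 0d c6 27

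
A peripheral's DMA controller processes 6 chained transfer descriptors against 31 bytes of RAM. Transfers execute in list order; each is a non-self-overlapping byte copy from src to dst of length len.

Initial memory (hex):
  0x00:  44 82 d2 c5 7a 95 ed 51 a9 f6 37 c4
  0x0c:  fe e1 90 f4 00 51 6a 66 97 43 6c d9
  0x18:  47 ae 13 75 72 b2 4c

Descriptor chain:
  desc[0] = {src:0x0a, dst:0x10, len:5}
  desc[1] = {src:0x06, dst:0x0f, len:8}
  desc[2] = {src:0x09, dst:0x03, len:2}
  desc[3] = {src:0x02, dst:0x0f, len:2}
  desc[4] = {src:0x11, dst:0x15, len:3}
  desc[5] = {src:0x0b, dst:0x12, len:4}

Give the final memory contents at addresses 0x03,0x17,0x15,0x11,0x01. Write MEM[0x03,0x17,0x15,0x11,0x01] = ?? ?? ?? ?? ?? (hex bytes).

D0: mem[0x10..0x14] <- [37 c4 fe e1 90]
D1: mem[0x0f..0x16] <- [ed 51 a9 f6 37 c4 fe e1]
D2: mem[0x03..0x04] <- [f6 37]
D3: mem[0x0f..0x10] <- [d2 f6]
D4: mem[0x15..0x17] <- [a9 f6 37]
D5: mem[0x12..0x15] <- [c4 fe e1 90]
query mem[0x03]=0xf6, mem[0x17]=0x37, mem[0x15]=0x90, mem[0x11]=0xa9, mem[0x01]=0x82

MEM[0x03,0x17,0x15,0x11,0x01] = f6 37 90 a9 82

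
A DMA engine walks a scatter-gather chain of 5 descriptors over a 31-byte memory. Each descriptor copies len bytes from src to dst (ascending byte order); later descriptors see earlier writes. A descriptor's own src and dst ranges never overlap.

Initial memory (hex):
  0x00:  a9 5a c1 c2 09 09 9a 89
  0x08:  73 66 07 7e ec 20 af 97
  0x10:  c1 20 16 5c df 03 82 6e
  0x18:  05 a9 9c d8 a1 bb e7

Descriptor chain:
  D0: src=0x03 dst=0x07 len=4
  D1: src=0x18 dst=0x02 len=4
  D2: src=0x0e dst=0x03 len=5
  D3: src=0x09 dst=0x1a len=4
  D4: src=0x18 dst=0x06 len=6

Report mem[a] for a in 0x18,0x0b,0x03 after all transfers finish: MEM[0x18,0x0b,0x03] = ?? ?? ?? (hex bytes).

MEM[0x18,0x0b,0x03] = 05 ec af

[0] 0x03->0x07 len=4 : c2 09 09 9a
[1] 0x18->0x02 len=4 : 05 a9 9c d8
[2] 0x0e->0x03 len=5 : af 97 c1 20 16
[3] 0x09->0x1a len=4 : 09 9a 7e ec
[4] 0x18->0x06 len=6 : 05 a9 09 9a 7e ec
query mem[0x18]=0x05, mem[0x0b]=0xec, mem[0x03]=0xaf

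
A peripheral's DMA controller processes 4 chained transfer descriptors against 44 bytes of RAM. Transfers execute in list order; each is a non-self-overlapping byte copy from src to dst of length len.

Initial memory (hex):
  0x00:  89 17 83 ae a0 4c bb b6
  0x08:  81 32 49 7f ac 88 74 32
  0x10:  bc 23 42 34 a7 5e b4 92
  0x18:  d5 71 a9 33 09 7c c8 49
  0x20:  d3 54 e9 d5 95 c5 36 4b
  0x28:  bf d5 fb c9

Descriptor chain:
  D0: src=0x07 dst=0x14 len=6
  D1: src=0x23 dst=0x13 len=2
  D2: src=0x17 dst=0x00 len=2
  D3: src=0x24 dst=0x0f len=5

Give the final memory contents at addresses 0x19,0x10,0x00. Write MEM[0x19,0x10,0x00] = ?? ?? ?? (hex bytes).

MEM[0x19,0x10,0x00] = ac c5 49

D0: mem[0x14..0x19] <- [b6 81 32 49 7f ac]
D1: mem[0x13..0x14] <- [d5 95]
D2: mem[0x00..0x01] <- [49 7f]
D3: mem[0x0f..0x13] <- [95 c5 36 4b bf]
query mem[0x19]=0xac, mem[0x10]=0xc5, mem[0x00]=0x49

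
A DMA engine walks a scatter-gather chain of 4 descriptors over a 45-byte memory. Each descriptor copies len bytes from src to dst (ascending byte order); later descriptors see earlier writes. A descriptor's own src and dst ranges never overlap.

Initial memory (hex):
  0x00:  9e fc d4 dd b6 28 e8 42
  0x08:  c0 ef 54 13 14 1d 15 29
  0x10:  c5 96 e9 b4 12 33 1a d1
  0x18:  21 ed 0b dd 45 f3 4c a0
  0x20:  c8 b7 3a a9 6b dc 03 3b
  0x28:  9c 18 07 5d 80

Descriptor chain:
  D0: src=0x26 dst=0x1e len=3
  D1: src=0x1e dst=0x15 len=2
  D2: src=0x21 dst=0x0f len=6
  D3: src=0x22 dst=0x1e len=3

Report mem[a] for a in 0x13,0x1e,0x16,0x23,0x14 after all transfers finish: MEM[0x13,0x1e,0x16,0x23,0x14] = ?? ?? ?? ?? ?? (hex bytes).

MEM[0x13,0x1e,0x16,0x23,0x14] = dc 3a 3b a9 03

  after D0: wrote 3B at 0x1e = 033b9c
  after D1: wrote 2B at 0x15 = 033b
  after D2: wrote 6B at 0x0f = b73aa96bdc03
  after D3: wrote 3B at 0x1e = 3aa96b
query mem[0x13]=0xdc, mem[0x1e]=0x3a, mem[0x16]=0x3b, mem[0x23]=0xa9, mem[0x14]=0x03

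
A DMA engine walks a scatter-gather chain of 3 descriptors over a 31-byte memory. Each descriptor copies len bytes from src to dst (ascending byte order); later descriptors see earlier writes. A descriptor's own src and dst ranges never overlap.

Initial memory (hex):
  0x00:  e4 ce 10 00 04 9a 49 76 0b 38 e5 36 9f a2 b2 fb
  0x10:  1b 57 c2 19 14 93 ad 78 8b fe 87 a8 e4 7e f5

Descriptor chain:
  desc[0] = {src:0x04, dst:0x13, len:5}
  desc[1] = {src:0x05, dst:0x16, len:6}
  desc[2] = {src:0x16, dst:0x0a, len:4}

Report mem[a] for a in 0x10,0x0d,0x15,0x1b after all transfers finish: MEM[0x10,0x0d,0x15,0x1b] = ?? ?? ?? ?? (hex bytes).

MEM[0x10,0x0d,0x15,0x1b] = 1b 0b 49 e5

[0] 0x04->0x13 len=5 : 04 9a 49 76 0b
[1] 0x05->0x16 len=6 : 9a 49 76 0b 38 e5
[2] 0x16->0x0a len=4 : 9a 49 76 0b
query mem[0x10]=0x1b, mem[0x0d]=0x0b, mem[0x15]=0x49, mem[0x1b]=0xe5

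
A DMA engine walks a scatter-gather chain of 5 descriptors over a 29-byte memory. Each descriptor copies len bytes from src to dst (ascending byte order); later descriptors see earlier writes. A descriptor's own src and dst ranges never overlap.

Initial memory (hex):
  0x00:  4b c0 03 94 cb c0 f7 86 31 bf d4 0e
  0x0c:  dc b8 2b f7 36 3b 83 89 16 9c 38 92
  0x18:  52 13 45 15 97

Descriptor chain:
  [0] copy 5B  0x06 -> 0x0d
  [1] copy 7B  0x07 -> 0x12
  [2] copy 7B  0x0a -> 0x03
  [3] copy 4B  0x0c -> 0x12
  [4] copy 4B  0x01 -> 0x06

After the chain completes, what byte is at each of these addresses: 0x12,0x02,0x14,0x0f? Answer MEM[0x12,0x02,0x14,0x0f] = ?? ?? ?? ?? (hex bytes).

MEM[0x12,0x02,0x14,0x0f] = dc 03 86 31

[0] 0x06->0x0d len=5 : f7 86 31 bf d4
[1] 0x07->0x12 len=7 : 86 31 bf d4 0e dc f7
[2] 0x0a->0x03 len=7 : d4 0e dc f7 86 31 bf
[3] 0x0c->0x12 len=4 : dc f7 86 31
[4] 0x01->0x06 len=4 : c0 03 d4 0e
query mem[0x12]=0xdc, mem[0x02]=0x03, mem[0x14]=0x86, mem[0x0f]=0x31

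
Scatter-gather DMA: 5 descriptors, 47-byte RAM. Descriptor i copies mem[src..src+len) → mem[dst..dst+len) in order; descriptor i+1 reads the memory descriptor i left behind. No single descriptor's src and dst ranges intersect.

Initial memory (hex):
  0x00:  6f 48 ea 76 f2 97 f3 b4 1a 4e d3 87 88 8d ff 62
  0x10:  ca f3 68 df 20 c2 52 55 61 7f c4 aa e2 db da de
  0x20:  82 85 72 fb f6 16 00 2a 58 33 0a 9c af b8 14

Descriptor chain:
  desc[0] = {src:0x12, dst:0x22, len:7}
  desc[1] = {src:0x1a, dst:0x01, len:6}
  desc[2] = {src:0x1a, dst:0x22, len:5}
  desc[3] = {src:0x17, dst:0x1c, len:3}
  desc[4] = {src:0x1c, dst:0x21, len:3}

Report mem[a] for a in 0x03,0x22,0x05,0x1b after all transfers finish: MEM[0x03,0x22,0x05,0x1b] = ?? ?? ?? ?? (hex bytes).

MEM[0x03,0x22,0x05,0x1b] = e2 61 da aa

[0] 0x12->0x22 len=7 : 68 df 20 c2 52 55 61
[1] 0x1a->0x01 len=6 : c4 aa e2 db da de
[2] 0x1a->0x22 len=5 : c4 aa e2 db da
[3] 0x17->0x1c len=3 : 55 61 7f
[4] 0x1c->0x21 len=3 : 55 61 7f
query mem[0x03]=0xe2, mem[0x22]=0x61, mem[0x05]=0xda, mem[0x1b]=0xaa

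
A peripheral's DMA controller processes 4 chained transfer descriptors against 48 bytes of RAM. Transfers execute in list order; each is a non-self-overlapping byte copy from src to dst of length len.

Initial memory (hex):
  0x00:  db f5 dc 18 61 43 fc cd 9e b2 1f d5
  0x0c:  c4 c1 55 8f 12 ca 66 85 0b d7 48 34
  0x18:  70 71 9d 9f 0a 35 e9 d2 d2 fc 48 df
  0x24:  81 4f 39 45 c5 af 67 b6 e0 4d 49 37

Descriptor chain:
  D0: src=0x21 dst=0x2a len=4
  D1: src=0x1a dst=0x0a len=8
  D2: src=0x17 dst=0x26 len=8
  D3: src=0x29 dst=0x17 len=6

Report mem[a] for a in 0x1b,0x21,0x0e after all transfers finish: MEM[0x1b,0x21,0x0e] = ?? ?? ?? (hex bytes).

[0] 0x21->0x2a len=4 : fc 48 df 81
[1] 0x1a->0x0a len=8 : 9d 9f 0a 35 e9 d2 d2 fc
[2] 0x17->0x26 len=8 : 34 70 71 9d 9f 0a 35 e9
[3] 0x29->0x17 len=6 : 9d 9f 0a 35 e9 49
query mem[0x1b]=0xe9, mem[0x21]=0xfc, mem[0x0e]=0xe9

MEM[0x1b,0x21,0x0e] = e9 fc e9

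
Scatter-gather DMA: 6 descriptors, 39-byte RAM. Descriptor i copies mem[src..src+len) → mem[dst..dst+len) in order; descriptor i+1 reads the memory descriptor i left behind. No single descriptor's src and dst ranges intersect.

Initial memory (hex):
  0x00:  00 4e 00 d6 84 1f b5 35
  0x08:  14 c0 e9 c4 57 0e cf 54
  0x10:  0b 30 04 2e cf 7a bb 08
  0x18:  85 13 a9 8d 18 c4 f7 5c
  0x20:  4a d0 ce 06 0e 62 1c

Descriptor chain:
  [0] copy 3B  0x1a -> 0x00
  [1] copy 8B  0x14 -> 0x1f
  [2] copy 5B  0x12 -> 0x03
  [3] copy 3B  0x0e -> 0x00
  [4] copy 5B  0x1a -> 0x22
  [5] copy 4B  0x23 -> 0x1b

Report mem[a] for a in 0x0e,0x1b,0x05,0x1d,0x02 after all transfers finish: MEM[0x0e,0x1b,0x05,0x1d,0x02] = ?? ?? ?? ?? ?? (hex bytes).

#0 dst[0x00+3] := {0xa9,0x8d,0x18}
#1 dst[0x1f+8] := {0xcf,0x7a,0xbb,0x08,0x85,0x13,0xa9,0x8d}
#2 dst[0x03+5] := {0x04,0x2e,0xcf,0x7a,0xbb}
#3 dst[0x00+3] := {0xcf,0x54,0x0b}
#4 dst[0x22+5] := {0xa9,0x8d,0x18,0xc4,0xf7}
#5 dst[0x1b+4] := {0x8d,0x18,0xc4,0xf7}
query mem[0x0e]=0xcf, mem[0x1b]=0x8d, mem[0x05]=0xcf, mem[0x1d]=0xc4, mem[0x02]=0x0b

MEM[0x0e,0x1b,0x05,0x1d,0x02] = cf 8d cf c4 0b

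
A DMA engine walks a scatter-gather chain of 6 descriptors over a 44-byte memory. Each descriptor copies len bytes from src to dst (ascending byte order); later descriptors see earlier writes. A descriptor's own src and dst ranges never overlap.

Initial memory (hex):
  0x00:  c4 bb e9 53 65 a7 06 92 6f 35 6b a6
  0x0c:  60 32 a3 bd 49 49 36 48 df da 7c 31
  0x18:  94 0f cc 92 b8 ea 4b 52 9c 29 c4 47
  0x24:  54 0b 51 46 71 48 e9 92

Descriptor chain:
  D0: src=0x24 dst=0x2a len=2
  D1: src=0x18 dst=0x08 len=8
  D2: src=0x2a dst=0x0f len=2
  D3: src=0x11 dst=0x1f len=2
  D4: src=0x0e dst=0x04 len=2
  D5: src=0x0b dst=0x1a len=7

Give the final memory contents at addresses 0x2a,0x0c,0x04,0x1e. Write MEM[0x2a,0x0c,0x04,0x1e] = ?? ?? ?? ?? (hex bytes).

MEM[0x2a,0x0c,0x04,0x1e] = 54 b8 4b 54

#0 dst[0x2a+2] := {0x54,0x0b}
#1 dst[0x08+8] := {0x94,0x0f,0xcc,0x92,0xb8,0xea,0x4b,0x52}
#2 dst[0x0f+2] := {0x54,0x0b}
#3 dst[0x1f+2] := {0x49,0x36}
#4 dst[0x04+2] := {0x4b,0x54}
#5 dst[0x1a+7] := {0x92,0xb8,0xea,0x4b,0x54,0x0b,0x49}
query mem[0x2a]=0x54, mem[0x0c]=0xb8, mem[0x04]=0x4b, mem[0x1e]=0x54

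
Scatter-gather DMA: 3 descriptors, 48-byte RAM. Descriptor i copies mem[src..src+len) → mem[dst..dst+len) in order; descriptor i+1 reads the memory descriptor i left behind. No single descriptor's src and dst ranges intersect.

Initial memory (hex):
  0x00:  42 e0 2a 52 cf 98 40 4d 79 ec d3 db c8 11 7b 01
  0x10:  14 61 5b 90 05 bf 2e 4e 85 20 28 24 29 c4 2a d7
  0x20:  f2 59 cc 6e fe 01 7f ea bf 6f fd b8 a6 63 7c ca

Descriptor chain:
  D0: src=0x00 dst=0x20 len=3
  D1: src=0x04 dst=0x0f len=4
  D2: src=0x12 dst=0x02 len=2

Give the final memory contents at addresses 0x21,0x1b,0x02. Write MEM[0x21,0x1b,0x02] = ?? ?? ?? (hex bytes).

#0 dst[0x20+3] := {0x42,0xe0,0x2a}
#1 dst[0x0f+4] := {0xcf,0x98,0x40,0x4d}
#2 dst[0x02+2] := {0x4d,0x90}
query mem[0x21]=0xe0, mem[0x1b]=0x24, mem[0x02]=0x4d

MEM[0x21,0x1b,0x02] = e0 24 4d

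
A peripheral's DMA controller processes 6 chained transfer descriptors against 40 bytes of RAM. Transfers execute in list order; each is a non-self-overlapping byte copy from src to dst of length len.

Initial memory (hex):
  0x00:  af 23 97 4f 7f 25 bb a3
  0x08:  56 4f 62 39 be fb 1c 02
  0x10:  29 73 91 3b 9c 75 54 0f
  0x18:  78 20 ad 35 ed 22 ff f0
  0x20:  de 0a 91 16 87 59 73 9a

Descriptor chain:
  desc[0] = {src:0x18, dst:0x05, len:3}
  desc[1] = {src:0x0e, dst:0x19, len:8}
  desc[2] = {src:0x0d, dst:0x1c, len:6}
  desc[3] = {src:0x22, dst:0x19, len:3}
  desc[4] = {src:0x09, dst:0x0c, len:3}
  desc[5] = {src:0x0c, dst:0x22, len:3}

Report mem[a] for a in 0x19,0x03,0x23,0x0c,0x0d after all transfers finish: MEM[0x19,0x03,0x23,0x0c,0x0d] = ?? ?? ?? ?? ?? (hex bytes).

MEM[0x19,0x03,0x23,0x0c,0x0d] = 91 4f 62 4f 62

D0: mem[0x05..0x07] <- [78 20 ad]
D1: mem[0x19..0x20] <- [1c 02 29 73 91 3b 9c 75]
D2: mem[0x1c..0x21] <- [fb 1c 02 29 73 91]
D3: mem[0x19..0x1b] <- [91 16 87]
D4: mem[0x0c..0x0e] <- [4f 62 39]
D5: mem[0x22..0x24] <- [4f 62 39]
query mem[0x19]=0x91, mem[0x03]=0x4f, mem[0x23]=0x62, mem[0x0c]=0x4f, mem[0x0d]=0x62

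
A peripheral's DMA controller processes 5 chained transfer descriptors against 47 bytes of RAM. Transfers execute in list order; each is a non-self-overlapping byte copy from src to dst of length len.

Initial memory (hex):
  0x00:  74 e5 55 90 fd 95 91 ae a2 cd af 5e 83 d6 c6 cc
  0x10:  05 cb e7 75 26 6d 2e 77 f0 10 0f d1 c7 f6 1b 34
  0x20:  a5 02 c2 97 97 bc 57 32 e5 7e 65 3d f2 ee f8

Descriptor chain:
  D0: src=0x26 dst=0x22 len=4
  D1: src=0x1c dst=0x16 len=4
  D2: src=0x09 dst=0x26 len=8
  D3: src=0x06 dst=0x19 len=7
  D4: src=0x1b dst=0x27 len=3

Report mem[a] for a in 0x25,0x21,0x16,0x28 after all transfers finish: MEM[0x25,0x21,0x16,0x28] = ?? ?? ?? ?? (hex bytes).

  after D0: wrote 4B at 0x22 = 5732e57e
  after D1: wrote 4B at 0x16 = c7f61b34
  after D2: wrote 8B at 0x26 = cdaf5e83d6c6cc05
  after D3: wrote 7B at 0x19 = 91aea2cdaf5e83
  after D4: wrote 3B at 0x27 = a2cdaf
query mem[0x25]=0x7e, mem[0x21]=0x02, mem[0x16]=0xc7, mem[0x28]=0xcd

MEM[0x25,0x21,0x16,0x28] = 7e 02 c7 cd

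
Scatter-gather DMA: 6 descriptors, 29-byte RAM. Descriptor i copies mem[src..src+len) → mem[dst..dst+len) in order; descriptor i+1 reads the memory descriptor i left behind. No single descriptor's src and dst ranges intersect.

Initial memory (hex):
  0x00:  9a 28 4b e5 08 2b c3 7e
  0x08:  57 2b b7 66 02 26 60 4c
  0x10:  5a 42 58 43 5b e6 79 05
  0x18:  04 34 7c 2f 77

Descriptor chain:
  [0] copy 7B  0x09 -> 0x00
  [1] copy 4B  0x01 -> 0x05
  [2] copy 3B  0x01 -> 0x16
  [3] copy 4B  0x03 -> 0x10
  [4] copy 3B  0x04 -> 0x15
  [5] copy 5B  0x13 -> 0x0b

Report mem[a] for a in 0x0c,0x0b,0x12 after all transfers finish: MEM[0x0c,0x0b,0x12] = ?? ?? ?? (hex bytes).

  after D0: wrote 7B at 0x00 = 2bb7660226604c
  after D1: wrote 4B at 0x05 = b7660226
  after D2: wrote 3B at 0x16 = b76602
  after D3: wrote 4B at 0x10 = 0226b766
  after D4: wrote 3B at 0x15 = 26b766
  after D5: wrote 5B at 0x0b = 665b26b766
query mem[0x0c]=0x5b, mem[0x0b]=0x66, mem[0x12]=0xb7

MEM[0x0c,0x0b,0x12] = 5b 66 b7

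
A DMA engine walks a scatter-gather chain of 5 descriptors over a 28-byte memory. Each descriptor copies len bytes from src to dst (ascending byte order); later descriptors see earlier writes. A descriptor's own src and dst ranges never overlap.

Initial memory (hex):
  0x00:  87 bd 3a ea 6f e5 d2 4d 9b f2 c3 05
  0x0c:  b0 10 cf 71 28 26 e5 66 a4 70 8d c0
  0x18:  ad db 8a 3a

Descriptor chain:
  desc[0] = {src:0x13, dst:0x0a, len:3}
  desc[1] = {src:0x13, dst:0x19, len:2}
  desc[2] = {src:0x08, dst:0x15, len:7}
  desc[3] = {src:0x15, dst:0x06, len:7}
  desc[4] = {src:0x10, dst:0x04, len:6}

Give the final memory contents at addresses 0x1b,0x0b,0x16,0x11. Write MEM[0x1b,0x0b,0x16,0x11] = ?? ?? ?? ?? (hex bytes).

D0: mem[0x0a..0x0c] <- [66 a4 70]
D1: mem[0x19..0x1a] <- [66 a4]
D2: mem[0x15..0x1b] <- [9b f2 66 a4 70 10 cf]
D3: mem[0x06..0x0c] <- [9b f2 66 a4 70 10 cf]
D4: mem[0x04..0x09] <- [28 26 e5 66 a4 9b]
query mem[0x1b]=0xcf, mem[0x0b]=0x10, mem[0x16]=0xf2, mem[0x11]=0x26

MEM[0x1b,0x0b,0x16,0x11] = cf 10 f2 26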